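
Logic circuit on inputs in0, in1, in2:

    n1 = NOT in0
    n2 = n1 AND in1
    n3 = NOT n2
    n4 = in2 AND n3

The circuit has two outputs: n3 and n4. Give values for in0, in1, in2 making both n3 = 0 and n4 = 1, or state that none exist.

no solution exists

Across all 8 input combinations, none give both n3 = 0 and n4 = 1.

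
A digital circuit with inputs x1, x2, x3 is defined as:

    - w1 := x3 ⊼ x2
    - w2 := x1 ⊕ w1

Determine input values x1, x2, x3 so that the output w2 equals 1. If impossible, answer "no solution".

w2 = x1 ⊕ w1 must be 1, so x1 and w1 differ.
Check with x1=0, x2=1, x3=0:
w1 = x3 ⊼ x2 = 0 ⊼ 1 = 1
w2 = x1 ⊕ w1 = 0 ⊕ 1 = 1
So w2 = 1 as required.

x1=0, x2=1, x3=0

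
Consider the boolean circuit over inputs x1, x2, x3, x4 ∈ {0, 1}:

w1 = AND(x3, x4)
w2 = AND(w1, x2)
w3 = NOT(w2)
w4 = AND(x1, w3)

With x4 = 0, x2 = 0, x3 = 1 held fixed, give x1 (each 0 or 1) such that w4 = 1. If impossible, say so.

x1=1

w4 = AND(x1, w3) must be 1, so both x1 = 1 and w3 = 1.
Check with x4 = 0, x2 = 0, x3 = 1 and x1=1:
w1 = AND(x3, x4) = AND(1, 0) = 0
w2 = AND(w1, x2) = AND(0, 0) = 0
w3 = NOT(w2) = NOT 0 = 1
w4 = AND(x1, w3) = AND(1, 1) = 1
So w4 = 1.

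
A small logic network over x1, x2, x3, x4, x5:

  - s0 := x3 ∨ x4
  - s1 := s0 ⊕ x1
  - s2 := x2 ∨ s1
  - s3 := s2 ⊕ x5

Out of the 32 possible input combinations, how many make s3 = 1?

16

s3 = s2 ⊕ x5 must be 1, so s2 and x5 differ.
Enumerating the 32 input combinations, 16 give s3 = 1 and 16 give s3 = 0.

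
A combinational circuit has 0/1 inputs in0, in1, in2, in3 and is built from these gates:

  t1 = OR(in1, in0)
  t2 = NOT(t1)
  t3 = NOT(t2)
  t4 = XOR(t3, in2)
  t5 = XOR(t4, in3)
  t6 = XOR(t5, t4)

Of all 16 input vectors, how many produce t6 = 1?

t6 = XOR(t5, t4) must be 1, so t5 and t4 differ.
Enumerating the 16 input combinations, 8 give t6 = 1 and 8 give t6 = 0.

8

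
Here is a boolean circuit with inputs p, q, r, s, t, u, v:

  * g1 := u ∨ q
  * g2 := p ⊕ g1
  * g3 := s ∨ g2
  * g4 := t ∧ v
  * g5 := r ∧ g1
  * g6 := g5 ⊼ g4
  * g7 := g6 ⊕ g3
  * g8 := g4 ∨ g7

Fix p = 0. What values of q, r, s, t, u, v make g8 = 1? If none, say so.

g8 = g4 ∨ g7 must be 1, so at least one of g4, g7 is 1.
Check with p = 0 and q=0, r=0, s=0, t=0, u=0, v=0:
g1 = u ∨ q = 0 ∨ 0 = 0
g2 = p ⊕ g1 = 0 ⊕ 0 = 0
g3 = s ∨ g2 = 0 ∨ 0 = 0
g4 = t ∧ v = 0 ∧ 0 = 0
g5 = r ∧ g1 = 0 ∧ 0 = 0
g6 = g5 ⊼ g4 = 0 ⊼ 0 = 1
g7 = g6 ⊕ g3 = 1 ⊕ 0 = 1
g8 = g4 ∨ g7 = 0 ∨ 1 = 1
So g8 = 1.

q=0, r=0, s=0, t=0, u=0, v=0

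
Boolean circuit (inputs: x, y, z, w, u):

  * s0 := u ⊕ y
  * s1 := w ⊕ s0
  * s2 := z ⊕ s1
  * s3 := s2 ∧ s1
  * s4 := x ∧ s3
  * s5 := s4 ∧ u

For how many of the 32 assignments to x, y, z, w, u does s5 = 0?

30

s5 = s4 ∧ u must be 0, so at least one of s4, u is 0.
Enumerating the 32 input combinations, 30 give s5 = 0 and 2 give s5 = 1.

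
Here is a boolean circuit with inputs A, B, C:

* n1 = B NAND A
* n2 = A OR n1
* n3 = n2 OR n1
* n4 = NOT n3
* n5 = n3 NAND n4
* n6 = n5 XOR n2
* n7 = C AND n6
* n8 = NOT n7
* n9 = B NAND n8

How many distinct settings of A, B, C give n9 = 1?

n9 = B NAND n8 must be 1, so at least one of B, n8 is 0.
Satisfying assignments:
  A=0, B=0, C=0
  A=0, B=0, C=1
  A=1, B=0, C=0
  A=1, B=0, C=1

4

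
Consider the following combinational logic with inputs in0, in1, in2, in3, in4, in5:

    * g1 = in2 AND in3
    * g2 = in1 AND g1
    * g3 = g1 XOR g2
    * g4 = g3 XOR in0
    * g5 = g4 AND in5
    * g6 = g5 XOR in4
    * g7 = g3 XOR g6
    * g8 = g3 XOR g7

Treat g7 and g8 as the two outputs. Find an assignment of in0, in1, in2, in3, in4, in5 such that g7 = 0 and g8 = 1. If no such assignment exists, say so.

in0=1, in1=0, in2=1, in3=1, in4=1, in5=1

Check with in0=1, in1=0, in2=1, in3=1, in4=1, in5=1:
g1 = in2 AND in3 = 1 AND 1 = 1
g2 = in1 AND g1 = 0 AND 1 = 0
g3 = g1 XOR g2 = 1 XOR 0 = 1
g4 = g3 XOR in0 = 1 XOR 1 = 0
g5 = g4 AND in5 = 0 AND 1 = 0
g6 = g5 XOR in4 = 0 XOR 1 = 1
g7 = g3 XOR g6 = 1 XOR 1 = 0
g8 = g3 XOR g7 = 1 XOR 0 = 1
So g7 = 0 and g8 = 1.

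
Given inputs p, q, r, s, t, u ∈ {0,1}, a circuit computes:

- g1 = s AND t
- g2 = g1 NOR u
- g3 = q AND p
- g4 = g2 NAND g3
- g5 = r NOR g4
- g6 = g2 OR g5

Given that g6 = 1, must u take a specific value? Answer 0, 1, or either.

g6 = g2 OR g5 must be 1, so at least one of g2, g5 is 1.
Every assignment with g6 = 1 has u = 0; there are 24 such assignment(s).

0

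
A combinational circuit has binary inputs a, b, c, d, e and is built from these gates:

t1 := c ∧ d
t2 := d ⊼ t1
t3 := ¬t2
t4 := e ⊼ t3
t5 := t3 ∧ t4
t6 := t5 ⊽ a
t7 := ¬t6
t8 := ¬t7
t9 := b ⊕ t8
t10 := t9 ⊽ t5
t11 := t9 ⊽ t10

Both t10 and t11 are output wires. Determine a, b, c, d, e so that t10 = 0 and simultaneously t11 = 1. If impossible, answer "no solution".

a=1, b=0, c=1, d=1, e=0

Check with a=1, b=0, c=1, d=1, e=0:
t1 = c ∧ d = 1 ∧ 1 = 1
t2 = d ⊼ t1 = 1 ⊼ 1 = 0
t3 = ¬t2 = ¬0 = 1
t4 = e ⊼ t3 = 0 ⊼ 1 = 1
t5 = t3 ∧ t4 = 1 ∧ 1 = 1
t6 = t5 ⊽ a = 1 ⊽ 1 = 0
t7 = ¬t6 = ¬0 = 1
t8 = ¬t7 = ¬1 = 0
t9 = b ⊕ t8 = 0 ⊕ 0 = 0
t10 = t9 ⊽ t5 = 0 ⊽ 1 = 0
t11 = t9 ⊽ t10 = 0 ⊽ 0 = 1
So t10 = 0 and t11 = 1.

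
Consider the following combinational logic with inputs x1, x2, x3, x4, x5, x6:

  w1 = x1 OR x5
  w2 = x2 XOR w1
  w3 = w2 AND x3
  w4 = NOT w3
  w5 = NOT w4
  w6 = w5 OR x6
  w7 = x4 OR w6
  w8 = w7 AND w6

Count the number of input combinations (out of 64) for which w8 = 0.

w8 = w7 AND w6 must be 0, so at least one of w7, w6 is 0.
Enumerating the 64 input combinations, 24 give w8 = 0 and 40 give w8 = 1.

24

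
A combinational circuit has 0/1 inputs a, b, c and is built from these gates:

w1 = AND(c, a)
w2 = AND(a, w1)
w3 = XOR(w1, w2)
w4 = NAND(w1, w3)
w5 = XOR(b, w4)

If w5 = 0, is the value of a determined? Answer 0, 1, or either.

either

Both values of a occur among assignments with w5 = 0:
  a=0: a=0, b=1, c=0
  a=1: a=1, b=1, c=0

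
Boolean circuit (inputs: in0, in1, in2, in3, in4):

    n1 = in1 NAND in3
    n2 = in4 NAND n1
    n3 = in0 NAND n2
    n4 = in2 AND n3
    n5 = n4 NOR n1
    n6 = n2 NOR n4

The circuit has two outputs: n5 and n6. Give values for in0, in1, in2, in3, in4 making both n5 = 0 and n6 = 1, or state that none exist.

Check with in0=0, in1=1, in2=0, in3=0, in4=1:
n1 = in1 NAND in3 = 1 NAND 0 = 1
n2 = in4 NAND n1 = 1 NAND 1 = 0
n3 = in0 NAND n2 = 0 NAND 0 = 1
n4 = in2 AND n3 = 0 AND 1 = 0
n5 = n4 NOR n1 = 0 NOR 1 = 0
n6 = n2 NOR n4 = 0 NOR 0 = 1
So n5 = 0 and n6 = 1.

in0=0, in1=1, in2=0, in3=0, in4=1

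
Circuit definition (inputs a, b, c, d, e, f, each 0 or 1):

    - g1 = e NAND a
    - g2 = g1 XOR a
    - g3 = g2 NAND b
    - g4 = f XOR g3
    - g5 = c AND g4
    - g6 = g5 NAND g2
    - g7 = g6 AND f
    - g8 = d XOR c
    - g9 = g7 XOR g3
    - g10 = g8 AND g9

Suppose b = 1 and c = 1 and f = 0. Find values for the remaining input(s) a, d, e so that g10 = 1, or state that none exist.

a=1, d=0, e=0

g10 = g8 AND g9 must be 1, so both g8 = 1 and g9 = 1.
Check with b = 1 and c = 1 and f = 0 and a=1, d=0, e=0:
g1 = e NAND a = 0 NAND 1 = 1
g2 = g1 XOR a = 1 XOR 1 = 0
g3 = g2 NAND b = 0 NAND 1 = 1
g4 = f XOR g3 = 0 XOR 1 = 1
g5 = c AND g4 = 1 AND 1 = 1
g6 = g5 NAND g2 = 1 NAND 0 = 1
g7 = g6 AND f = 1 AND 0 = 0
g8 = d XOR c = 0 XOR 1 = 1
g9 = g7 XOR g3 = 0 XOR 1 = 1
g10 = g8 AND g9 = 1 AND 1 = 1
So g10 = 1.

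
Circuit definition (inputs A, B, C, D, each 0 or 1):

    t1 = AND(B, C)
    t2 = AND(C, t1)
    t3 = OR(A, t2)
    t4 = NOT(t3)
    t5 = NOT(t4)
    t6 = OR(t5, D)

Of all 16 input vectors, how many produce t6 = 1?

t6 = OR(t5, D) must be 1, so at least one of t5, D is 1.
Enumerating the 16 input combinations, 13 give t6 = 1 and 3 give t6 = 0.

13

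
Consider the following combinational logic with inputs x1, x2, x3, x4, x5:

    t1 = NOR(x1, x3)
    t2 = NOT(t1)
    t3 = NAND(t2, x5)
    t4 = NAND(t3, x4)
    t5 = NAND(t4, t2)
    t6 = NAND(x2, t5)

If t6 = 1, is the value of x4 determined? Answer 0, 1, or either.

either

Both values of x4 occur among assignments with t6 = 1:
  x4=0: x1=0, x2=0, x3=0, x4=0, x5=0
  x4=1: x1=0, x2=0, x3=0, x4=1, x5=0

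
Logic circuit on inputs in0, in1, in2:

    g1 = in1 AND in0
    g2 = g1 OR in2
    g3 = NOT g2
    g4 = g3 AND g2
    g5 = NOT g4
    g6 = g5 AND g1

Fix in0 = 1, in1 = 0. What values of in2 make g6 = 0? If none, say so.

in2=0

g6 = g5 AND g1 must be 0, so at least one of g5, g1 is 0.
Check with in0 = 1, in1 = 0 and in2=0:
g1 = in1 AND in0 = 0 AND 1 = 0
g2 = g1 OR in2 = 0 OR 0 = 0
g3 = NOT g2 = NOT 0 = 1
g4 = g3 AND g2 = 1 AND 0 = 0
g5 = NOT g4 = NOT 0 = 1
g6 = g5 AND g1 = 1 AND 0 = 0
So g6 = 0.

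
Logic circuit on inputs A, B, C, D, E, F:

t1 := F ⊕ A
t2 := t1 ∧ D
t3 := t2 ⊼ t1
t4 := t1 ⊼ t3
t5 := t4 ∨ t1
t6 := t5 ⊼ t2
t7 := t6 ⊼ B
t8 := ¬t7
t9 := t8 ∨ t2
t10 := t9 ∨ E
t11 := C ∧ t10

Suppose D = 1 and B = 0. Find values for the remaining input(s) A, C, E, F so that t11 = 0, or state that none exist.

A=0 C=1 E=0 F=0

t11 = C ∧ t10 must be 0, so at least one of C, t10 is 0.
Check with D = 1 and B = 0 and A=0, C=1, E=0, F=0:
t1 = F ⊕ A = 0 ⊕ 0 = 0
t2 = t1 ∧ D = 0 ∧ 1 = 0
t3 = t2 ⊼ t1 = 0 ⊼ 0 = 1
t4 = t1 ⊼ t3 = 0 ⊼ 1 = 1
t5 = t4 ∨ t1 = 1 ∨ 0 = 1
t6 = t5 ⊼ t2 = 1 ⊼ 0 = 1
t7 = t6 ⊼ B = 1 ⊼ 0 = 1
t8 = ¬t7 = ¬1 = 0
t9 = t8 ∨ t2 = 0 ∨ 0 = 0
t10 = t9 ∨ E = 0 ∨ 0 = 0
t11 = C ∧ t10 = 1 ∧ 0 = 0
So t11 = 0.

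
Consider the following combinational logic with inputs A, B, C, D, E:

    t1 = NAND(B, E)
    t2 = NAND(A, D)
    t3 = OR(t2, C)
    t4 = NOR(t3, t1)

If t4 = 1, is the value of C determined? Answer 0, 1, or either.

0

t4 = NOR(t3, t1) must be 1, so both t3 = 0 and t1 = 0.
t3 = OR(t2, C) must be 0, so both t2 = 0 and C = 0.
Every assignment with t4 = 1 has C = 0; there are 1 such assignment(s).
  A=1, B=1, C=0, D=1, E=1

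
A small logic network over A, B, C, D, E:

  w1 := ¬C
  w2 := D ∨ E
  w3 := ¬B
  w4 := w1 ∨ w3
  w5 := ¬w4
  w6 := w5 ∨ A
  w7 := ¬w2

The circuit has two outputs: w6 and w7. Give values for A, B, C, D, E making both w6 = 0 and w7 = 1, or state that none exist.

Check with A=0, B=0, C=0, D=0, E=0:
w1 = ¬C = ¬0 = 1
w2 = D ∨ E = 0 ∨ 0 = 0
w3 = ¬B = ¬0 = 1
w4 = w1 ∨ w3 = 1 ∨ 1 = 1
w5 = ¬w4 = ¬1 = 0
w6 = w5 ∨ A = 0 ∨ 0 = 0
w7 = ¬w2 = ¬0 = 1
So w6 = 0 and w7 = 1.

A=0, B=0, C=0, D=0, E=0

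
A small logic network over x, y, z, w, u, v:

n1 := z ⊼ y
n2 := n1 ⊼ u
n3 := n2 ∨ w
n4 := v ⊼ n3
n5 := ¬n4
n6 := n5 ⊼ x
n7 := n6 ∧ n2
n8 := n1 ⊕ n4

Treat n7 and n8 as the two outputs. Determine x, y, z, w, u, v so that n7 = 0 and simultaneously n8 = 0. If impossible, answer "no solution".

Check with x=0, y=0, z=0, w=1, u=1, v=0:
n1 = z ⊼ y = 0 ⊼ 0 = 1
n2 = n1 ⊼ u = 1 ⊼ 1 = 0
n3 = n2 ∨ w = 0 ∨ 1 = 1
n4 = v ⊼ n3 = 0 ⊼ 1 = 1
n5 = ¬n4 = ¬1 = 0
n6 = n5 ⊼ x = 0 ⊼ 0 = 1
n7 = n6 ∧ n2 = 1 ∧ 0 = 0
n8 = n1 ⊕ n4 = 1 ⊕ 1 = 0
So n7 = 0 and n8 = 0.

x=0, y=0, z=0, w=1, u=1, v=0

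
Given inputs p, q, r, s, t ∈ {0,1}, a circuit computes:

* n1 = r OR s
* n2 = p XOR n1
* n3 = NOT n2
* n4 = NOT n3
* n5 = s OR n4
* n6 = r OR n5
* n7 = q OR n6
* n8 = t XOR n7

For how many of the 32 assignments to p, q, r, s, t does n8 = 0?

16

n8 = t XOR n7 must be 0, so t and n7 are equal.
Enumerating the 32 input combinations, 16 give n8 = 0 and 16 give n8 = 1.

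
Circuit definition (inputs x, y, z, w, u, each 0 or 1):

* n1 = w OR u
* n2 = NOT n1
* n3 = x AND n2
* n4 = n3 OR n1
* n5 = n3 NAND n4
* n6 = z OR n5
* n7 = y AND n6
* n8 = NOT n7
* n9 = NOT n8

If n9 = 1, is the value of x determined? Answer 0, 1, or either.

either

Both values of x occur among assignments with n9 = 1:
  x=0: x=0, y=1, z=0, w=0, u=0
  x=1: x=1, y=1, z=0, w=0, u=1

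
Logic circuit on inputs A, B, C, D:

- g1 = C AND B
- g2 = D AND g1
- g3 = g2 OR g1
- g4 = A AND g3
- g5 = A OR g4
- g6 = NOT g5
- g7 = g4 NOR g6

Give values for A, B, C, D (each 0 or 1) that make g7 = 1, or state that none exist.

A=1, B=0, C=1, D=0

g7 = g4 NOR g6 must be 1, so both g4 = 0 and g6 = 0.
g4 = A AND g3 must be 0, so at least one of A, g3 is 0.
Check with A=1, B=0, C=1, D=0:
g1 = C AND B = 1 AND 0 = 0
g2 = D AND g1 = 0 AND 0 = 0
g3 = g2 OR g1 = 0 OR 0 = 0
g4 = A AND g3 = 1 AND 0 = 0
g5 = A OR g4 = 1 OR 0 = 1
g6 = NOT g5 = NOT 1 = 0
g7 = g4 NOR g6 = 0 NOR 0 = 1
So g7 = 1 as required.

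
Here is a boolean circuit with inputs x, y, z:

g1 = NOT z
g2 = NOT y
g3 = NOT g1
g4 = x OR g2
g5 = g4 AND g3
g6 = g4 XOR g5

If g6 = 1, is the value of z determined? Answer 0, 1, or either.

0

g6 = g4 XOR g5 must be 1, so g4 and g5 differ.
Every assignment with g6 = 1 has z = 0; there are 3 such assignment(s).
  x=0, y=0, z=0
  x=1, y=0, z=0
  x=1, y=1, z=0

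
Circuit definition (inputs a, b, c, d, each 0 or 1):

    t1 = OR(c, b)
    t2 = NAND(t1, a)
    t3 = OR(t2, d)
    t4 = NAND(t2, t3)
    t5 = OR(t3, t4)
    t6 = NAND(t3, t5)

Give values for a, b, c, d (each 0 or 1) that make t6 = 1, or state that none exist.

t6 = NAND(t3, t5) must be 1, so at least one of t3, t5 is 0.
Check with a=1 b=1 c=0 d=0:
t1 = OR(c, b) = OR(0, 1) = 1
t2 = NAND(t1, a) = NAND(1, 1) = 0
t3 = OR(t2, d) = OR(0, 0) = 0
t4 = NAND(t2, t3) = NAND(0, 0) = 1
t5 = OR(t3, t4) = OR(0, 1) = 1
t6 = NAND(t3, t5) = NAND(0, 1) = 1
So t6 = 1 as required.

a=1 b=1 c=0 d=0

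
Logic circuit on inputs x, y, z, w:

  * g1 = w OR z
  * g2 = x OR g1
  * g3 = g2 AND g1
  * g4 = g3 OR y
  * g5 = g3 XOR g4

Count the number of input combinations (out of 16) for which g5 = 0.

g5 = g3 XOR g4 must be 0, so g3 and g4 are equal.
Enumerating the 16 input combinations, 14 give g5 = 0 and 2 give g5 = 1.

14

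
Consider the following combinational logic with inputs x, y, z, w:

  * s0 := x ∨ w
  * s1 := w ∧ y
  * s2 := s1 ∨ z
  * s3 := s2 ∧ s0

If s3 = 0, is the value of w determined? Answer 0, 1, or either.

Both values of w occur among assignments with s3 = 0:
  w=0: x=0, y=0, z=0, w=0
  w=1: x=0, y=0, z=0, w=1

either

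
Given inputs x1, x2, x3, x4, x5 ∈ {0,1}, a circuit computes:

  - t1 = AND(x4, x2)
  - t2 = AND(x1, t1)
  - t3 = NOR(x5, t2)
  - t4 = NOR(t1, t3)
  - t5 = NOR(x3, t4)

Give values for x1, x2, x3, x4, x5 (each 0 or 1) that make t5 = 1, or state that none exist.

x1=0, x2=1, x3=0, x4=0, x5=0

t5 = NOR(x3, t4) must be 1, so both x3 = 0 and t4 = 0.
Check with x1=0, x2=1, x3=0, x4=0, x5=0:
t1 = AND(x4, x2) = AND(0, 1) = 0
t2 = AND(x1, t1) = AND(0, 0) = 0
t3 = NOR(x5, t2) = NOR(0, 0) = 1
t4 = NOR(t1, t3) = NOR(0, 1) = 0
t5 = NOR(x3, t4) = NOR(0, 0) = 1
So t5 = 1 as required.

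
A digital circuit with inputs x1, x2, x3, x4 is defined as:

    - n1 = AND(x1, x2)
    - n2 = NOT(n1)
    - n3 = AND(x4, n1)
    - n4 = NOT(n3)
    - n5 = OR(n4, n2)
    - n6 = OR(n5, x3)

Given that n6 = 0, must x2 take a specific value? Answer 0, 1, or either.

n6 = OR(n5, x3) must be 0, so both n5 = 0 and x3 = 0.
Every assignment with n6 = 0 has x2 = 1; there are 1 such assignment(s).
  x1=1, x2=1, x3=0, x4=1

1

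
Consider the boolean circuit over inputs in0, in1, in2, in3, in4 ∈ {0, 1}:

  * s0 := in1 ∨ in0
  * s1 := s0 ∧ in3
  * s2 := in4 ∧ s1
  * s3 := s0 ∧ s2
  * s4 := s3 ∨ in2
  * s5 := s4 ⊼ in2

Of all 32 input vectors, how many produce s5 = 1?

16

s5 = s4 ⊼ in2 must be 1, so at least one of s4, in2 is 0.
Enumerating the 32 input combinations, 16 give s5 = 1 and 16 give s5 = 0.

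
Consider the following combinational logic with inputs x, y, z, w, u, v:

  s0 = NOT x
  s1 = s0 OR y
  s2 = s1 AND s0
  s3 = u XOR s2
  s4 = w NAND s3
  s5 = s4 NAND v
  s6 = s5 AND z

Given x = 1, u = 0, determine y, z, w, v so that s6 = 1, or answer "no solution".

s6 = s5 AND z must be 1, so both s5 = 1 and z = 1.
Check with x = 1, u = 0 and y=1, z=1, w=1, v=0:
s0 = NOT x = NOT 1 = 0
s1 = s0 OR y = 0 OR 1 = 1
s2 = s1 AND s0 = 1 AND 0 = 0
s3 = u XOR s2 = 0 XOR 0 = 0
s4 = w NAND s3 = 1 NAND 0 = 1
s5 = s4 NAND v = 1 NAND 0 = 1
s6 = s5 AND z = 1 AND 1 = 1
So s6 = 1.

y=1 z=1 w=1 v=0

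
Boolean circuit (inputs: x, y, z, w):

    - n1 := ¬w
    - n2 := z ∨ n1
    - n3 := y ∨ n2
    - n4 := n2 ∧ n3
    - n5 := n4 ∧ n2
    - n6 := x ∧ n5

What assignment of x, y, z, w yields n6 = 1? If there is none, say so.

Check with x=1, y=1, z=0, w=0:
n1 = ¬w = ¬0 = 1
n2 = z ∨ n1 = 0 ∨ 1 = 1
n3 = y ∨ n2 = 1 ∨ 1 = 1
n4 = n2 ∧ n3 = 1 ∧ 1 = 1
n5 = n4 ∧ n2 = 1 ∧ 1 = 1
n6 = x ∧ n5 = 1 ∧ 1 = 1
So n6 = 1 as required.

x=1, y=1, z=0, w=0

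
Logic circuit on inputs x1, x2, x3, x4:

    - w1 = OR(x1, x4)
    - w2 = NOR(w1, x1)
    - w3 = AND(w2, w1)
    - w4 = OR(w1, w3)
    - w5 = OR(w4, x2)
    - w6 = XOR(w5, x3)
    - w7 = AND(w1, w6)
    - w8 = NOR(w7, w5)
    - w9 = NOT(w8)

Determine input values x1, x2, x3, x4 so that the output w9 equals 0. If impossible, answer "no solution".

x1=0, x2=0, x3=0, x4=0

w9 = NOT(w8) must be 0, so w8 = 1.
w8 = NOR(w7, w5) must be 1, so both w7 = 0 and w5 = 0.
Check with x1=0, x2=0, x3=0, x4=0:
w1 = OR(x1, x4) = OR(0, 0) = 0
w2 = NOR(w1, x1) = NOR(0, 0) = 1
w3 = AND(w2, w1) = AND(1, 0) = 0
w4 = OR(w1, w3) = OR(0, 0) = 0
w5 = OR(w4, x2) = OR(0, 0) = 0
w6 = XOR(w5, x3) = XOR(0, 0) = 0
w7 = AND(w1, w6) = AND(0, 0) = 0
w8 = NOR(w7, w5) = NOR(0, 0) = 1
w9 = NOT(w8) = NOT 1 = 0
So w9 = 0 as required.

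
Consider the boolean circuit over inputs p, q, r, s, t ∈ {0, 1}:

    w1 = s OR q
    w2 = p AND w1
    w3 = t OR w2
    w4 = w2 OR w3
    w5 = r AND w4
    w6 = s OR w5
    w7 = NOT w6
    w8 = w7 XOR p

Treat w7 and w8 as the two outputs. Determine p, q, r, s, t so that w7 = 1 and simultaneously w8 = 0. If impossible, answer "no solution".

Check with p=1, q=0, r=0, s=0, t=1:
w1 = s OR q = 0 OR 0 = 0
w2 = p AND w1 = 1 AND 0 = 0
w3 = t OR w2 = 1 OR 0 = 1
w4 = w2 OR w3 = 0 OR 1 = 1
w5 = r AND w4 = 0 AND 1 = 0
w6 = s OR w5 = 0 OR 0 = 0
w7 = NOT w6 = NOT 0 = 1
w8 = w7 XOR p = 1 XOR 1 = 0
So w7 = 1 and w8 = 0.

p=1, q=0, r=0, s=0, t=1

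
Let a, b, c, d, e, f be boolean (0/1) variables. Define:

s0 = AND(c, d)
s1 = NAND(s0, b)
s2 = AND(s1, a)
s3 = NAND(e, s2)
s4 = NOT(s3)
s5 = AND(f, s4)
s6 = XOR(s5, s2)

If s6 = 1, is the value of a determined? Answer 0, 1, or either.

1

s6 = XOR(s5, s2) must be 1, so s5 and s2 differ.
Every assignment with s6 = 1 has a = 1; there are 21 such assignment(s).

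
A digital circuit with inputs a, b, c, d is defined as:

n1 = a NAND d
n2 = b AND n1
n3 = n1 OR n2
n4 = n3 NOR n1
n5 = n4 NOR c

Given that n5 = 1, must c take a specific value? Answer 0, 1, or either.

n5 = n4 NOR c must be 1, so both n4 = 0 and c = 0.
n4 = n3 NOR n1 must be 0, so at least one of n3, n1 is 1.
Every assignment with n5 = 1 has c = 0; there are 6 such assignment(s).

0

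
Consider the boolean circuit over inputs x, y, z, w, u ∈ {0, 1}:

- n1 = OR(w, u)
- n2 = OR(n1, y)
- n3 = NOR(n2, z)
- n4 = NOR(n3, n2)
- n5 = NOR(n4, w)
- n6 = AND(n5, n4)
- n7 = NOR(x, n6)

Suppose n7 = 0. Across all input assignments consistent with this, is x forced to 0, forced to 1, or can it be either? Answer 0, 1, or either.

1

n7 = NOR(x, n6) must be 0, so at least one of x, n6 is 1.
Every assignment with n7 = 0 has x = 1; there are 16 such assignment(s).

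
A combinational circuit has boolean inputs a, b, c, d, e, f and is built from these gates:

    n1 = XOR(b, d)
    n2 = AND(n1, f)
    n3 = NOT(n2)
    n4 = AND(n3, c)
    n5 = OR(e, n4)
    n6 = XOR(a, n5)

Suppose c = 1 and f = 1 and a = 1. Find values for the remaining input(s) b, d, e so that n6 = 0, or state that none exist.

Check with c = 1 and f = 1 and a = 1 and b=1, d=1, e=1:
n1 = XOR(b, d) = XOR(1, 1) = 0
n2 = AND(n1, f) = AND(0, 1) = 0
n3 = NOT(n2) = NOT 0 = 1
n4 = AND(n3, c) = AND(1, 1) = 1
n5 = OR(e, n4) = OR(1, 1) = 1
n6 = XOR(a, n5) = XOR(1, 1) = 0
So n6 = 0.

b=1, d=1, e=1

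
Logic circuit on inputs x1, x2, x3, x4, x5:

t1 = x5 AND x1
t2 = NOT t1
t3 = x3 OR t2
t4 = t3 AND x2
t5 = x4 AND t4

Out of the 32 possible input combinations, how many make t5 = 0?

25

t5 = x4 AND t4 must be 0, so at least one of x4, t4 is 0.
Enumerating the 32 input combinations, 25 give t5 = 0 and 7 give t5 = 1.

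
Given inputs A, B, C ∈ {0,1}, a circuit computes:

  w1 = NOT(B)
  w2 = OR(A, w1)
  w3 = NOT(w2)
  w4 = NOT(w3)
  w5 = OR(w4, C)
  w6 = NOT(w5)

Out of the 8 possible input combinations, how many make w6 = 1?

w6 = NOT(w5) must be 1, so w5 = 0.
w5 = OR(w4, C) must be 0, so both w4 = 0 and C = 0.
Enumerating the 8 input combinations, 1 give w6 = 1 and 7 give w6 = 0.

1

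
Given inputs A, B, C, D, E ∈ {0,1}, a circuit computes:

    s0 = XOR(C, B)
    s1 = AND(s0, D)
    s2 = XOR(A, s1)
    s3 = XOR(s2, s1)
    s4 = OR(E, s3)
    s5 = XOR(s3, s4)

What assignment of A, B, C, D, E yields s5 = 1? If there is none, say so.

A=0, B=0, C=1, D=0, E=1

s5 = XOR(s3, s4) must be 1, so s3 and s4 differ.
Check with A=0, B=0, C=1, D=0, E=1:
s0 = XOR(C, B) = XOR(1, 0) = 1
s1 = AND(s0, D) = AND(1, 0) = 0
s2 = XOR(A, s1) = XOR(0, 0) = 0
s3 = XOR(s2, s1) = XOR(0, 0) = 0
s4 = OR(E, s3) = OR(1, 0) = 1
s5 = XOR(s3, s4) = XOR(0, 1) = 1
So s5 = 1 as required.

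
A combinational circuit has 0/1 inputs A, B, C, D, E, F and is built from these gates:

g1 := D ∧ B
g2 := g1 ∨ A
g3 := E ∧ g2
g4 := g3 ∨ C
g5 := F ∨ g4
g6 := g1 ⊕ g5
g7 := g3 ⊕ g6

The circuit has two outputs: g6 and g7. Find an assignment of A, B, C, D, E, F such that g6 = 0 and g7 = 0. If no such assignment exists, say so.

Check with A=1 B=0 C=0 D=1 E=0 F=0:
g1 = D ∧ B = 1 ∧ 0 = 0
g2 = g1 ∨ A = 0 ∨ 1 = 1
g3 = E ∧ g2 = 0 ∧ 1 = 0
g4 = g3 ∨ C = 0 ∨ 0 = 0
g5 = F ∨ g4 = 0 ∨ 0 = 0
g6 = g1 ⊕ g5 = 0 ⊕ 0 = 0
g7 = g3 ⊕ g6 = 0 ⊕ 0 = 0
So g6 = 0 and g7 = 0.

A=1 B=0 C=0 D=1 E=0 F=0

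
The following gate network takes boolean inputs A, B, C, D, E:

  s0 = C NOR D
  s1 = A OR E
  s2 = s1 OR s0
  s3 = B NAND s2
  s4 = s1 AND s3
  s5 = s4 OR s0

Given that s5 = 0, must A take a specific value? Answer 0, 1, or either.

either

Both values of A occur among assignments with s5 = 0:
  A=0: A=0, B=0, C=0, D=1, E=0
  A=1: A=1, B=1, C=0, D=1, E=0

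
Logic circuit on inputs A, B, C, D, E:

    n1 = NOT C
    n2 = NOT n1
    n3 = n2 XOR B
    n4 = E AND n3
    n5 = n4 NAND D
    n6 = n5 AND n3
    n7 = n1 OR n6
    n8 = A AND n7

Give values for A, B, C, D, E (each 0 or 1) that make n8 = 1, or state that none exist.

n8 = A AND n7 must be 1, so both A = 1 and n7 = 1.
n7 = n1 OR n6 must be 1, so at least one of n1, n6 is 1.
Check with A=1 B=1 C=0 D=1 E=1:
n1 = NOT C = NOT 0 = 1
n2 = NOT n1 = NOT 1 = 0
n3 = n2 XOR B = 0 XOR 1 = 1
n4 = E AND n3 = 1 AND 1 = 1
n5 = n4 NAND D = 1 NAND 1 = 0
n6 = n5 AND n3 = 0 AND 1 = 0
n7 = n1 OR n6 = 1 OR 0 = 1
n8 = A AND n7 = 1 AND 1 = 1
So n8 = 1 as required.

A=1 B=1 C=0 D=1 E=1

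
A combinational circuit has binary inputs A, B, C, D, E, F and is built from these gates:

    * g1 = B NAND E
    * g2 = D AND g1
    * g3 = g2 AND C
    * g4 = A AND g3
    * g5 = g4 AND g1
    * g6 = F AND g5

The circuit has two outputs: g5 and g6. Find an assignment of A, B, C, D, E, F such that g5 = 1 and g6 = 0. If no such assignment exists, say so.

Check with A=1, B=0, C=1, D=1, E=0, F=0:
g1 = B NAND E = 0 NAND 0 = 1
g2 = D AND g1 = 1 AND 1 = 1
g3 = g2 AND C = 1 AND 1 = 1
g4 = A AND g3 = 1 AND 1 = 1
g5 = g4 AND g1 = 1 AND 1 = 1
g6 = F AND g5 = 0 AND 1 = 0
So g5 = 1 and g6 = 0.

A=1, B=0, C=1, D=1, E=0, F=0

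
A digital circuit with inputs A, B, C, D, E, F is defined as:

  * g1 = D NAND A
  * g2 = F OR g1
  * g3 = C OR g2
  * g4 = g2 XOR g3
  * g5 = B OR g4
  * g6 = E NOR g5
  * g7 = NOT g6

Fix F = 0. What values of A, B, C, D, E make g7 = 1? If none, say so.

A=1, B=1, C=0, D=1, E=1

Check with F = 0 and A=1, B=1, C=0, D=1, E=1:
g1 = D NAND A = 1 NAND 1 = 0
g2 = F OR g1 = 0 OR 0 = 0
g3 = C OR g2 = 0 OR 0 = 0
g4 = g2 XOR g3 = 0 XOR 0 = 0
g5 = B OR g4 = 1 OR 0 = 1
g6 = E NOR g5 = 1 NOR 1 = 0
g7 = NOT g6 = NOT 0 = 1
So g7 = 1.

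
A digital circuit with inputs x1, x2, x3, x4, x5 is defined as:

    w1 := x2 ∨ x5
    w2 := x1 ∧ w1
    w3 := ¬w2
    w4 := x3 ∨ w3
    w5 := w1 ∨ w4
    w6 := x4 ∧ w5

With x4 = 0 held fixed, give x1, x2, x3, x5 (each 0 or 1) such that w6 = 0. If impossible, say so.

x1=1, x2=0, x3=0, x5=1

w6 = x4 ∧ w5 must be 0, so at least one of x4, w5 is 0.
Check with x4 = 0 and x1=1, x2=0, x3=0, x5=1:
w1 = x2 ∨ x5 = 0 ∨ 1 = 1
w2 = x1 ∧ w1 = 1 ∧ 1 = 1
w3 = ¬w2 = ¬1 = 0
w4 = x3 ∨ w3 = 0 ∨ 0 = 0
w5 = w1 ∨ w4 = 1 ∨ 0 = 1
w6 = x4 ∧ w5 = 0 ∧ 1 = 0
So w6 = 0.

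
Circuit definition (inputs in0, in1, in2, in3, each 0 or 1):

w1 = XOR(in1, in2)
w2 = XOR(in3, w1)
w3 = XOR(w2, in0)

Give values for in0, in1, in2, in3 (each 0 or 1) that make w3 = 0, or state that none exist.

in0=0, in1=1, in2=1, in3=0

Check with in0=0, in1=1, in2=1, in3=0:
w1 = XOR(in1, in2) = XOR(1, 1) = 0
w2 = XOR(in3, w1) = XOR(0, 0) = 0
w3 = XOR(w2, in0) = XOR(0, 0) = 0
So w3 = 0 as required.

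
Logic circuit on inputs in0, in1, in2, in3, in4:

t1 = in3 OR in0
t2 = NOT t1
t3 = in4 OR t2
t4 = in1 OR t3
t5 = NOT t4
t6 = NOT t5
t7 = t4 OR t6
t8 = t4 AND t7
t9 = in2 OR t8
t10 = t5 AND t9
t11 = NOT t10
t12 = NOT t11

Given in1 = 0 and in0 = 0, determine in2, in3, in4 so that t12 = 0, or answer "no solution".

Check with in1 = 0 and in0 = 0 and in2=1, in3=1, in4=1:
t1 = in3 OR in0 = 1 OR 0 = 1
t2 = NOT t1 = NOT 1 = 0
t3 = in4 OR t2 = 1 OR 0 = 1
t4 = in1 OR t3 = 0 OR 1 = 1
t5 = NOT t4 = NOT 1 = 0
t6 = NOT t5 = NOT 0 = 1
t7 = t4 OR t6 = 1 OR 1 = 1
t8 = t4 AND t7 = 1 AND 1 = 1
t9 = in2 OR t8 = 1 OR 1 = 1
t10 = t5 AND t9 = 0 AND 1 = 0
t11 = NOT t10 = NOT 0 = 1
t12 = NOT t11 = NOT 1 = 0
So t12 = 0.

in2=1, in3=1, in4=1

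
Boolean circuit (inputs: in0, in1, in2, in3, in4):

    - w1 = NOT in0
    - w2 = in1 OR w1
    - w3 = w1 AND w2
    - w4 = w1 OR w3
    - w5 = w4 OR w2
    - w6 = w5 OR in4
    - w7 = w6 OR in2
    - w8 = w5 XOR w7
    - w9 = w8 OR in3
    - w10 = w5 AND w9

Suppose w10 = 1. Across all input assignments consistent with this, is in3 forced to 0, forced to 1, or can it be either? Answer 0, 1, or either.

1

w10 = w5 AND w9 must be 1, so both w5 = 1 and w9 = 1.
w5 = w4 OR w2 must be 1, so at least one of w4, w2 is 1.
w9 = w8 OR in3 must be 1, so at least one of w8, in3 is 1.
Every assignment with w10 = 1 has in3 = 1; there are 12 such assignment(s).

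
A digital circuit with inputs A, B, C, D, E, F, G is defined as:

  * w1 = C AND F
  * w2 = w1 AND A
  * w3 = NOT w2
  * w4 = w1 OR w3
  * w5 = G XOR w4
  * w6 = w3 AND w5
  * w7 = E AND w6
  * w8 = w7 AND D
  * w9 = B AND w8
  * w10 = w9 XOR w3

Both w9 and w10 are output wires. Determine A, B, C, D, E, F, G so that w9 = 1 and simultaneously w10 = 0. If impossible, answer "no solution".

A=1 B=1 C=0 D=1 E=1 F=0 G=0

Check with A=1 B=1 C=0 D=1 E=1 F=0 G=0:
w1 = C AND F = 0 AND 0 = 0
w2 = w1 AND A = 0 AND 1 = 0
w3 = NOT w2 = NOT 0 = 1
w4 = w1 OR w3 = 0 OR 1 = 1
w5 = G XOR w4 = 0 XOR 1 = 1
w6 = w3 AND w5 = 1 AND 1 = 1
w7 = E AND w6 = 1 AND 1 = 1
w8 = w7 AND D = 1 AND 1 = 1
w9 = B AND w8 = 1 AND 1 = 1
w10 = w9 XOR w3 = 1 XOR 1 = 0
So w9 = 1 and w10 = 0.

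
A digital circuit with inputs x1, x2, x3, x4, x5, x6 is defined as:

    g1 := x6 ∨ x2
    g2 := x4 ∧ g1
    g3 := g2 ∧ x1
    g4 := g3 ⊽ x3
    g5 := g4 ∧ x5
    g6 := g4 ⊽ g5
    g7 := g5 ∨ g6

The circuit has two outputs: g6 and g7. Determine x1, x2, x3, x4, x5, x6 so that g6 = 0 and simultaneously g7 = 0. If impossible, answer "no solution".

Check with x1=1, x2=0, x3=0, x4=0, x5=0, x6=0:
g1 = x6 ∨ x2 = 0 ∨ 0 = 0
g2 = x4 ∧ g1 = 0 ∧ 0 = 0
g3 = g2 ∧ x1 = 0 ∧ 1 = 0
g4 = g3 ⊽ x3 = 0 ⊽ 0 = 1
g5 = g4 ∧ x5 = 1 ∧ 0 = 0
g6 = g4 ⊽ g5 = 1 ⊽ 0 = 0
g7 = g5 ∨ g6 = 0 ∨ 0 = 0
So g6 = 0 and g7 = 0.

x1=1, x2=0, x3=0, x4=0, x5=0, x6=0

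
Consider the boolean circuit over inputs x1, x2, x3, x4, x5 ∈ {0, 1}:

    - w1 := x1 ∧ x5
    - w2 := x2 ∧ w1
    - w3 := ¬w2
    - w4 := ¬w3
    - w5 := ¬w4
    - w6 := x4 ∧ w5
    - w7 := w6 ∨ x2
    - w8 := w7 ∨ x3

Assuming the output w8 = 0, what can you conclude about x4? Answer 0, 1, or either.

w8 = w7 ∨ x3 must be 0, so both w7 = 0 and x3 = 0.
w7 = w6 ∨ x2 must be 0, so both w6 = 0 and x2 = 0.
Every assignment with w8 = 0 has x4 = 0; there are 4 such assignment(s).
  x1=0, x2=0, x3=0, x4=0, x5=0
  x1=0, x2=0, x3=0, x4=0, x5=1
  x1=1, x2=0, x3=0, x4=0, x5=0
  x1=1, x2=0, x3=0, x4=0, x5=1

0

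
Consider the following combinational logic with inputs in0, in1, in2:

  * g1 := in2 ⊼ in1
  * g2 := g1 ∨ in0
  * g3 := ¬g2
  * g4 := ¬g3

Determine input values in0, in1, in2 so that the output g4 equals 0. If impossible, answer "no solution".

Check with in0=0, in1=1, in2=1:
g1 = in2 ⊼ in1 = 1 ⊼ 1 = 0
g2 = g1 ∨ in0 = 0 ∨ 0 = 0
g3 = ¬g2 = ¬0 = 1
g4 = ¬g3 = ¬1 = 0
So g4 = 0 as required.

in0=0, in1=1, in2=1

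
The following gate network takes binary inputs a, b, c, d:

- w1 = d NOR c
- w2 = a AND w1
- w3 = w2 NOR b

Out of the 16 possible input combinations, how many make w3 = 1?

w3 = w2 NOR b must be 1, so both w2 = 0 and b = 0.
Enumerating the 16 input combinations, 7 give w3 = 1 and 9 give w3 = 0.

7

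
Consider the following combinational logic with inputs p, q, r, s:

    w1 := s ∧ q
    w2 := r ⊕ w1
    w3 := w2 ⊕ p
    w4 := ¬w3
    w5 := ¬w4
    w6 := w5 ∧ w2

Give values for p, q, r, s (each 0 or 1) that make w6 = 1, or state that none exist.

p=0 q=1 r=0 s=1

w6 = w5 ∧ w2 must be 1, so both w5 = 1 and w2 = 1.
Check with p=0 q=1 r=0 s=1:
w1 = s ∧ q = 1 ∧ 1 = 1
w2 = r ⊕ w1 = 0 ⊕ 1 = 1
w3 = w2 ⊕ p = 1 ⊕ 0 = 1
w4 = ¬w3 = ¬1 = 0
w5 = ¬w4 = ¬0 = 1
w6 = w5 ∧ w2 = 1 ∧ 1 = 1
So w6 = 1 as required.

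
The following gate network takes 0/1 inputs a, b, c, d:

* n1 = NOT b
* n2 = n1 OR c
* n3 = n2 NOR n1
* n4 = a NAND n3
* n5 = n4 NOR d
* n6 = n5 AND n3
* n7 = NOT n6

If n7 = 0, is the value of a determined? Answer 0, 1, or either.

1

n7 = NOT n6 must be 0, so n6 = 1.
n6 = n5 AND n3 must be 1, so both n5 = 1 and n3 = 1.
Every assignment with n7 = 0 has a = 1; there are 1 such assignment(s).
  a=1, b=1, c=0, d=0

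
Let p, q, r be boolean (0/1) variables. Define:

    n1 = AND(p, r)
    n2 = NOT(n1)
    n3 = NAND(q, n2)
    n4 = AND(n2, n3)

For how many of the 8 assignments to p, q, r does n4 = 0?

n4 = AND(n2, n3) must be 0, so at least one of n2, n3 is 0.
Satisfying assignments:
  p=0, q=1, r=0
  p=0, q=1, r=1
  p=1, q=0, r=1
  p=1, q=1, r=0
  p=1, q=1, r=1

5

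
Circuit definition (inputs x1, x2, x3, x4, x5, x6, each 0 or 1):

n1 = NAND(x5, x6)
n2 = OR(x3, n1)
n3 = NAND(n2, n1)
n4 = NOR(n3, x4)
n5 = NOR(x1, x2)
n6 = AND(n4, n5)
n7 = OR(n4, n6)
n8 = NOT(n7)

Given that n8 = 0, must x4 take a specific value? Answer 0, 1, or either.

0

n8 = NOT(n7) must be 0, so n7 = 1.
n7 = OR(n4, n6) must be 1, so at least one of n4, n6 is 1.
Every assignment with n8 = 0 has x4 = 0; there are 24 such assignment(s).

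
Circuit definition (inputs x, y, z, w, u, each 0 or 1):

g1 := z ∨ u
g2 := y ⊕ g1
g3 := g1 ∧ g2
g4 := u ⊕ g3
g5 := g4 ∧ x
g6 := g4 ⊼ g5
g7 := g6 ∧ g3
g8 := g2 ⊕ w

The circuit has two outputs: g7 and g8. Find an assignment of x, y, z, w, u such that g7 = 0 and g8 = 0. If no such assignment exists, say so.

x=0 y=1 z=0 w=1 u=0

Check with x=0 y=1 z=0 w=1 u=0:
g1 = z ∨ u = 0 ∨ 0 = 0
g2 = y ⊕ g1 = 1 ⊕ 0 = 1
g3 = g1 ∧ g2 = 0 ∧ 1 = 0
g4 = u ⊕ g3 = 0 ⊕ 0 = 0
g5 = g4 ∧ x = 0 ∧ 0 = 0
g6 = g4 ⊼ g5 = 0 ⊼ 0 = 1
g7 = g6 ∧ g3 = 1 ∧ 0 = 0
g8 = g2 ⊕ w = 1 ⊕ 1 = 0
So g7 = 0 and g8 = 0.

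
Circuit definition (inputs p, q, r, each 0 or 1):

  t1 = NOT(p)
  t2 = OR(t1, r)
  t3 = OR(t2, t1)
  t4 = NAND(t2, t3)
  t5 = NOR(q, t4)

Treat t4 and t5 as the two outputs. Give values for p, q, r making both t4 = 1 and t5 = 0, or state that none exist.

Check with p=1 q=0 r=0:
t1 = NOT(p) = NOT 1 = 0
t2 = OR(t1, r) = OR(0, 0) = 0
t3 = OR(t2, t1) = OR(0, 0) = 0
t4 = NAND(t2, t3) = NAND(0, 0) = 1
t5 = NOR(q, t4) = NOR(0, 1) = 0
So t4 = 1 and t5 = 0.

p=1 q=0 r=0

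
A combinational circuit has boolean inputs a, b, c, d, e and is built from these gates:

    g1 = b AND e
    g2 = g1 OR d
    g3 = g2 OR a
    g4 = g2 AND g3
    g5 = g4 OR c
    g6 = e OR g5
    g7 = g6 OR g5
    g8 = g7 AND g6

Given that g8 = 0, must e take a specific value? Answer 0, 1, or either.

g8 = g7 AND g6 must be 0, so at least one of g7, g6 is 0.
Every assignment with g8 = 0 has e = 0; there are 4 such assignment(s).
  a=0, b=0, c=0, d=0, e=0
  a=0, b=1, c=0, d=0, e=0
  a=1, b=0, c=0, d=0, e=0
  a=1, b=1, c=0, d=0, e=0

0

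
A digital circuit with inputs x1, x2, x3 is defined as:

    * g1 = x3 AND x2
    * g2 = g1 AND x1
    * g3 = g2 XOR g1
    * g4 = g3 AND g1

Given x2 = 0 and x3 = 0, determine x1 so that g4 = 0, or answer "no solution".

g4 = g3 AND g1 must be 0, so at least one of g3, g1 is 0.
Check with x2 = 0 and x3 = 0 and x1=0:
g1 = x3 AND x2 = 0 AND 0 = 0
g2 = g1 AND x1 = 0 AND 0 = 0
g3 = g2 XOR g1 = 0 XOR 0 = 0
g4 = g3 AND g1 = 0 AND 0 = 0
So g4 = 0.

x1=0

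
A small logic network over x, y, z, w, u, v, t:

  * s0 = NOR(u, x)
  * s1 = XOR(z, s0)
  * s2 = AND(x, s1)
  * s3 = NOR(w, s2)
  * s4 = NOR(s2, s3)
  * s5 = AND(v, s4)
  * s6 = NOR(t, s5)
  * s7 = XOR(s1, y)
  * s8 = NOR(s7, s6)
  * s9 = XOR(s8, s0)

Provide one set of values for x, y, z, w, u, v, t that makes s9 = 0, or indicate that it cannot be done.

x=1, y=0, z=0, w=1, u=1, v=0, t=0

Check with x=1, y=0, z=0, w=1, u=1, v=0, t=0:
s0 = NOR(u, x) = NOR(1, 1) = 0
s1 = XOR(z, s0) = XOR(0, 0) = 0
s2 = AND(x, s1) = AND(1, 0) = 0
s3 = NOR(w, s2) = NOR(1, 0) = 0
s4 = NOR(s2, s3) = NOR(0, 0) = 1
s5 = AND(v, s4) = AND(0, 1) = 0
s6 = NOR(t, s5) = NOR(0, 0) = 1
s7 = XOR(s1, y) = XOR(0, 0) = 0
s8 = NOR(s7, s6) = NOR(0, 1) = 0
s9 = XOR(s8, s0) = XOR(0, 0) = 0
So s9 = 0 as required.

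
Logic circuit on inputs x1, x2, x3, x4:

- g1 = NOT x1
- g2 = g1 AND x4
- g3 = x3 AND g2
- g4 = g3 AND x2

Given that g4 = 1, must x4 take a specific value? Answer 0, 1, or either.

g4 = g3 AND x2 must be 1, so both g3 = 1 and x2 = 1.
Every assignment with g4 = 1 has x4 = 1; there are 1 such assignment(s).
  x1=0, x2=1, x3=1, x4=1

1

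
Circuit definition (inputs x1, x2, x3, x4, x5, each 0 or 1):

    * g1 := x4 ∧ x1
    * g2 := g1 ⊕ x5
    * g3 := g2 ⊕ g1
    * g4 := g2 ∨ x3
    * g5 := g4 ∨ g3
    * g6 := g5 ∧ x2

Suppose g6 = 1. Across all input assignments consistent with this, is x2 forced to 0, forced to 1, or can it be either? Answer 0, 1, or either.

1

g6 = g5 ∧ x2 must be 1, so both g5 = 1 and x2 = 1.
g5 = g4 ∨ g3 must be 1, so at least one of g4, g3 is 1.
Every assignment with g6 = 1 has x2 = 1; there are 13 such assignment(s).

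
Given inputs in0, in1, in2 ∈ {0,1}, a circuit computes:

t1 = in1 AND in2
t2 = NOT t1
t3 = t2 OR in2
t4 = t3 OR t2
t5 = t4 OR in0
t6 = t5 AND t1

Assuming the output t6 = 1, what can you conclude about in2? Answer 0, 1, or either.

1

t6 = t5 AND t1 must be 1, so both t5 = 1 and t1 = 1.
Every assignment with t6 = 1 has in2 = 1; there are 2 such assignment(s).
  in0=0, in1=1, in2=1
  in0=1, in1=1, in2=1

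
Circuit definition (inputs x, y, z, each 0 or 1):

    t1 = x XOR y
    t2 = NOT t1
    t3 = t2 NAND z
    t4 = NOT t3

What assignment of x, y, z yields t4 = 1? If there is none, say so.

x=0, y=0, z=1

t4 = NOT t3 must be 1, so t3 = 0.
t3 = t2 NAND z must be 0, so both t2 = 1 and z = 1.
Check with x=0, y=0, z=1:
t1 = x XOR y = 0 XOR 0 = 0
t2 = NOT t1 = NOT 0 = 1
t3 = t2 NAND z = 1 NAND 1 = 0
t4 = NOT t3 = NOT 0 = 1
So t4 = 1 as required.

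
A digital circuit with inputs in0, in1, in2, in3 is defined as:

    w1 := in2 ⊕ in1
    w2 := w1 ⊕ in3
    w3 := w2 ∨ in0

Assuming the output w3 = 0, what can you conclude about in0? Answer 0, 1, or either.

w3 = w2 ∨ in0 must be 0, so both w2 = 0 and in0 = 0.
w2 = w1 ⊕ in3 must be 0, so w1 and in3 are equal.
Every assignment with w3 = 0 has in0 = 0; there are 4 such assignment(s).
  in0=0, in1=0, in2=0, in3=0
  in0=0, in1=0, in2=1, in3=1
  in0=0, in1=1, in2=0, in3=1
  in0=0, in1=1, in2=1, in3=0

0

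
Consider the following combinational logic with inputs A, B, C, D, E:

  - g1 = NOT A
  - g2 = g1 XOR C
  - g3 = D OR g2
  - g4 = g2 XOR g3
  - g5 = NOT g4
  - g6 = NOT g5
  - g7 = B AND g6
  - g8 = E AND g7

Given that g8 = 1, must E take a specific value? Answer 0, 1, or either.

g8 = E AND g7 must be 1, so both E = 1 and g7 = 1.
g7 = B AND g6 must be 1, so both B = 1 and g6 = 1.
g6 = NOT g5 must be 1, so g5 = 0.
Every assignment with g8 = 1 has E = 1; there are 2 such assignment(s).
  A=0, B=1, C=1, D=1, E=1
  A=1, B=1, C=0, D=1, E=1

1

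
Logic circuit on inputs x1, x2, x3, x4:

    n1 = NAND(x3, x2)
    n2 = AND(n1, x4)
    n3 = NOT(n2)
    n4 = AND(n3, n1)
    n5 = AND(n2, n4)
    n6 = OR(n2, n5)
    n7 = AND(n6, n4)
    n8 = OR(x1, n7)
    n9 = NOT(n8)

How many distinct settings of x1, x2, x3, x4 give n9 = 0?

n9 = NOT(n8) must be 0, so n8 = 1.
n8 = OR(x1, n7) must be 1, so at least one of x1, n7 is 1.
Enumerating the 16 input combinations, 8 give n9 = 0 and 8 give n9 = 1.

8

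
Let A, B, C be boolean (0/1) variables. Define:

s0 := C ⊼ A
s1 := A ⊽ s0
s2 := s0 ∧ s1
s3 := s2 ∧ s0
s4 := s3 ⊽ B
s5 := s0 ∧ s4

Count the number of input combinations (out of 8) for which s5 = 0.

s5 = s0 ∧ s4 must be 0, so at least one of s0, s4 is 0.
Satisfying assignments:
  A=0, B=1, C=0
  A=0, B=1, C=1
  A=1, B=0, C=1
  A=1, B=1, C=0
  A=1, B=1, C=1

5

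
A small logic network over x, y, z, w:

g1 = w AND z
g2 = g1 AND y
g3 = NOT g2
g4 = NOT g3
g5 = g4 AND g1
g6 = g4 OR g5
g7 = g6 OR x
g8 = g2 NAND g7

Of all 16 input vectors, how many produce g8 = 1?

g8 = g2 NAND g7 must be 1, so at least one of g2, g7 is 0.
Enumerating the 16 input combinations, 14 give g8 = 1 and 2 give g8 = 0.

14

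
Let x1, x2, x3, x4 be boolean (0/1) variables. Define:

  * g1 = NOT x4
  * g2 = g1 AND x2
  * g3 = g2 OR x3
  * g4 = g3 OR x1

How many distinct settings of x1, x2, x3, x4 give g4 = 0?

g4 = g3 OR x1 must be 0, so both g3 = 0 and x1 = 0.
g3 = g2 OR x3 must be 0, so both g2 = 0 and x3 = 0.
Enumerating the 16 input combinations, 3 give g4 = 0 and 13 give g4 = 1.

3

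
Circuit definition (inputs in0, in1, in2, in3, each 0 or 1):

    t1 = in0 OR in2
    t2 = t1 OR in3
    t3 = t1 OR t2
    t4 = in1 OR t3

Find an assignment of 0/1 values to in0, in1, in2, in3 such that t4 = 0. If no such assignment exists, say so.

in0=0, in1=0, in2=0, in3=0

t4 = in1 OR t3 must be 0, so both in1 = 0 and t3 = 0.
t3 = t1 OR t2 must be 0, so both t1 = 0 and t2 = 0.
Check with in0=0, in1=0, in2=0, in3=0:
t1 = in0 OR in2 = 0 OR 0 = 0
t2 = t1 OR in3 = 0 OR 0 = 0
t3 = t1 OR t2 = 0 OR 0 = 0
t4 = in1 OR t3 = 0 OR 0 = 0
So t4 = 0 as required.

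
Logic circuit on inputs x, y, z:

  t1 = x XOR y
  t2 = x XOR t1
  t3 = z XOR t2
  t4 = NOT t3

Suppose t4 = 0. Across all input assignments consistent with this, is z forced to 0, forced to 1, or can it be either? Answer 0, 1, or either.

Both values of z occur among assignments with t4 = 0:
  z=0: x=0, y=1, z=0
  z=1: x=0, y=0, z=1

either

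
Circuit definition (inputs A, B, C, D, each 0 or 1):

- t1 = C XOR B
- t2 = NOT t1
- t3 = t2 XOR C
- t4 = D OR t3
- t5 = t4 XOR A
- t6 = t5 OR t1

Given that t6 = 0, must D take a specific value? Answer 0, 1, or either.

Both values of D occur among assignments with t6 = 0:
  D=0: A=0, B=1, C=1, D=0
  D=1: A=1, B=0, C=0, D=1

either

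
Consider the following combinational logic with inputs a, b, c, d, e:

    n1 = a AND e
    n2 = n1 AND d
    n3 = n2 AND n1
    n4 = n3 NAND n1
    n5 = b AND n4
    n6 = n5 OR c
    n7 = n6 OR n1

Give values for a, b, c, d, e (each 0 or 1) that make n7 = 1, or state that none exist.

Check with a=1, b=1, c=0, d=1, e=0:
n1 = a AND e = 1 AND 0 = 0
n2 = n1 AND d = 0 AND 1 = 0
n3 = n2 AND n1 = 0 AND 0 = 0
n4 = n3 NAND n1 = 0 NAND 0 = 1
n5 = b AND n4 = 1 AND 1 = 1
n6 = n5 OR c = 1 OR 0 = 1
n7 = n6 OR n1 = 1 OR 0 = 1
So n7 = 1 as required.

a=1, b=1, c=0, d=1, e=0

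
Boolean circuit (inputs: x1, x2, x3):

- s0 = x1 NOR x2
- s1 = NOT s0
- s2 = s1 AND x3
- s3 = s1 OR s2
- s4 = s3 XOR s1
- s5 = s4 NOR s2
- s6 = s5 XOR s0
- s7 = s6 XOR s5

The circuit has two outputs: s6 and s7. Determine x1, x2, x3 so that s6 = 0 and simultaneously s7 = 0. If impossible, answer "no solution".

x1=0 x2=1 x3=1

Check with x1=0 x2=1 x3=1:
s0 = x1 NOR x2 = 0 NOR 1 = 0
s1 = NOT s0 = NOT 0 = 1
s2 = s1 AND x3 = 1 AND 1 = 1
s3 = s1 OR s2 = 1 OR 1 = 1
s4 = s3 XOR s1 = 1 XOR 1 = 0
s5 = s4 NOR s2 = 0 NOR 1 = 0
s6 = s5 XOR s0 = 0 XOR 0 = 0
s7 = s6 XOR s5 = 0 XOR 0 = 0
So s6 = 0 and s7 = 0.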